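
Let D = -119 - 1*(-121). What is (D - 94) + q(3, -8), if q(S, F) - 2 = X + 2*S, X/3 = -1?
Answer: -87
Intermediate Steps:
X = -3 (X = 3*(-1) = -3)
D = 2 (D = -119 + 121 = 2)
q(S, F) = -1 + 2*S (q(S, F) = 2 + (-3 + 2*S) = -1 + 2*S)
(D - 94) + q(3, -8) = (2 - 94) + (-1 + 2*3) = -92 + (-1 + 6) = -92 + 5 = -87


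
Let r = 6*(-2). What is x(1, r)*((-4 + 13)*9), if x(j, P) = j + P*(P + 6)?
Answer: 5913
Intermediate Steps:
r = -12
x(j, P) = j + P*(6 + P)
x(1, r)*((-4 + 13)*9) = (1 + (-12)² + 6*(-12))*((-4 + 13)*9) = (1 + 144 - 72)*(9*9) = 73*81 = 5913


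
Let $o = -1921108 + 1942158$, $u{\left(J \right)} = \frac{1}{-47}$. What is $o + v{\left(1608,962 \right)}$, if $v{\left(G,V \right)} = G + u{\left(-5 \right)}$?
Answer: $\frac{1064925}{47} \approx 22658.0$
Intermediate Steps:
$u{\left(J \right)} = - \frac{1}{47}$
$v{\left(G,V \right)} = - \frac{1}{47} + G$ ($v{\left(G,V \right)} = G - \frac{1}{47} = - \frac{1}{47} + G$)
$o = 21050$
$o + v{\left(1608,962 \right)} = 21050 + \left(- \frac{1}{47} + 1608\right) = 21050 + \frac{75575}{47} = \frac{1064925}{47}$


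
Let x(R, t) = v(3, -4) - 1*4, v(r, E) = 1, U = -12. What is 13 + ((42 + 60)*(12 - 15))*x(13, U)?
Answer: 931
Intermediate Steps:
x(R, t) = -3 (x(R, t) = 1 - 1*4 = 1 - 4 = -3)
13 + ((42 + 60)*(12 - 15))*x(13, U) = 13 + ((42 + 60)*(12 - 15))*(-3) = 13 + (102*(-3))*(-3) = 13 - 306*(-3) = 13 + 918 = 931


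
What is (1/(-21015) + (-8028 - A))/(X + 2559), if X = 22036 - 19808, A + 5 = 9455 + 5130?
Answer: -475107121/100598805 ≈ -4.7228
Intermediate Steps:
A = 14580 (A = -5 + (9455 + 5130) = -5 + 14585 = 14580)
X = 2228
(1/(-21015) + (-8028 - A))/(X + 2559) = (1/(-21015) + (-8028 - 1*14580))/(2228 + 2559) = (-1/21015 + (-8028 - 14580))/4787 = (-1/21015 - 22608)*(1/4787) = -475107121/21015*1/4787 = -475107121/100598805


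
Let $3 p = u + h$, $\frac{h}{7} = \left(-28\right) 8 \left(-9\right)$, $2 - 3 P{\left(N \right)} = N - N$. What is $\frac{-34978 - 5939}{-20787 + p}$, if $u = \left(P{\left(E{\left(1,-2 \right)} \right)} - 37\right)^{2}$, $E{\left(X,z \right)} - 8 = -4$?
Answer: $\frac{1104759}{422360} \approx 2.6157$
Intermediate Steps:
$E{\left(X,z \right)} = 4$ ($E{\left(X,z \right)} = 8 - 4 = 4$)
$P{\left(N \right)} = \frac{2}{3}$ ($P{\left(N \right)} = \frac{2}{3} - \frac{N - N}{3} = \frac{2}{3} - 0 = \frac{2}{3} + 0 = \frac{2}{3}$)
$h = 14112$ ($h = 7 \left(-28\right) 8 \left(-9\right) = 7 \left(\left(-224\right) \left(-9\right)\right) = 7 \cdot 2016 = 14112$)
$u = \frac{11881}{9}$ ($u = \left(\frac{2}{3} - 37\right)^{2} = \left(- \frac{109}{3}\right)^{2} = \frac{11881}{9} \approx 1320.1$)
$p = \frac{138889}{27}$ ($p = \frac{\frac{11881}{9} + 14112}{3} = \frac{1}{3} \cdot \frac{138889}{9} = \frac{138889}{27} \approx 5144.0$)
$\frac{-34978 - 5939}{-20787 + p} = \frac{-34978 - 5939}{-20787 + \frac{138889}{27}} = - \frac{40917}{- \frac{422360}{27}} = \left(-40917\right) \left(- \frac{27}{422360}\right) = \frac{1104759}{422360}$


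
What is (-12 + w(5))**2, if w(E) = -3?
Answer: 225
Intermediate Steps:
(-12 + w(5))**2 = (-12 - 3)**2 = (-15)**2 = 225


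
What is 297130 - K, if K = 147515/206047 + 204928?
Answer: 18997797979/206047 ≈ 92201.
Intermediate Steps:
K = 42224947131/206047 (K = 147515*(1/206047) + 204928 = 147515/206047 + 204928 = 42224947131/206047 ≈ 2.0493e+5)
297130 - K = 297130 - 1*42224947131/206047 = 297130 - 42224947131/206047 = 18997797979/206047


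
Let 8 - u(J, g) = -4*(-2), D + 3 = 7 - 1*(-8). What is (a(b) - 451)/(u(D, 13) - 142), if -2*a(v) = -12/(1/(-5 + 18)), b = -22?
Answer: 373/142 ≈ 2.6268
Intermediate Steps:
D = 12 (D = -3 + (7 - 1*(-8)) = -3 + (7 + 8) = -3 + 15 = 12)
u(J, g) = 0 (u(J, g) = 8 - (-4)*(-2) = 8 - 1*8 = 8 - 8 = 0)
a(v) = 78 (a(v) = -(-6)/(1/(-5 + 18)) = -(-6)/(1/13) = -(-6)/1/13 = -(-6)*13 = -1/2*(-156) = 78)
(a(b) - 451)/(u(D, 13) - 142) = (78 - 451)/(0 - 142) = -373/(-142) = -373*(-1/142) = 373/142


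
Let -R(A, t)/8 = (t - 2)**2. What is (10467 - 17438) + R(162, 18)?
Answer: -9019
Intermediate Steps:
R(A, t) = -8*(-2 + t)**2 (R(A, t) = -8*(t - 2)**2 = -8*(-2 + t)**2)
(10467 - 17438) + R(162, 18) = (10467 - 17438) - 8*(-2 + 18)**2 = -6971 - 8*16**2 = -6971 - 8*256 = -6971 - 2048 = -9019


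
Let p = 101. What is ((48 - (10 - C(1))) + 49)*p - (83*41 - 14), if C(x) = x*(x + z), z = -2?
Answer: 5297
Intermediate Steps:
C(x) = x*(-2 + x) (C(x) = x*(x - 2) = x*(-2 + x))
((48 - (10 - C(1))) + 49)*p - (83*41 - 14) = ((48 - (10 - (-2 + 1))) + 49)*101 - (83*41 - 14) = ((48 - (10 - (-1))) + 49)*101 - (3403 - 14) = ((48 - (10 - 1*(-1))) + 49)*101 - 1*3389 = ((48 - (10 + 1)) + 49)*101 - 3389 = ((48 - 1*11) + 49)*101 - 3389 = ((48 - 11) + 49)*101 - 3389 = (37 + 49)*101 - 3389 = 86*101 - 3389 = 8686 - 3389 = 5297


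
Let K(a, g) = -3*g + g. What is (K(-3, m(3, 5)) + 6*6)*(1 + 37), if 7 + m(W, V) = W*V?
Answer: 760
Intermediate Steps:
m(W, V) = -7 + V*W (m(W, V) = -7 + W*V = -7 + V*W)
K(a, g) = -2*g
(K(-3, m(3, 5)) + 6*6)*(1 + 37) = (-2*(-7 + 5*3) + 6*6)*(1 + 37) = (-2*(-7 + 15) + 36)*38 = (-2*8 + 36)*38 = (-16 + 36)*38 = 20*38 = 760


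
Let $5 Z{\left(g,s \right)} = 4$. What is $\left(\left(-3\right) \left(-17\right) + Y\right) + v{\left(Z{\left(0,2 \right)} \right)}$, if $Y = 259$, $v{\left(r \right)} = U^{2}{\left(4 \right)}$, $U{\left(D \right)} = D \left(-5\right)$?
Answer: $710$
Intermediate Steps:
$Z{\left(g,s \right)} = \frac{4}{5}$ ($Z{\left(g,s \right)} = \frac{1}{5} \cdot 4 = \frac{4}{5}$)
$U{\left(D \right)} = - 5 D$
$v{\left(r \right)} = 400$ ($v{\left(r \right)} = \left(\left(-5\right) 4\right)^{2} = \left(-20\right)^{2} = 400$)
$\left(\left(-3\right) \left(-17\right) + Y\right) + v{\left(Z{\left(0,2 \right)} \right)} = \left(\left(-3\right) \left(-17\right) + 259\right) + 400 = \left(51 + 259\right) + 400 = 310 + 400 = 710$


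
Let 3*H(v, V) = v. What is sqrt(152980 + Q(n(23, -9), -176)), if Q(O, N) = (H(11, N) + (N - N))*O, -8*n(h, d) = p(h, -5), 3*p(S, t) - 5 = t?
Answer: 2*sqrt(38245) ≈ 391.13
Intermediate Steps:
H(v, V) = v/3
p(S, t) = 5/3 + t/3
n(h, d) = 0 (n(h, d) = -(5/3 + (1/3)*(-5))/8 = -(5/3 - 5/3)/8 = -1/8*0 = 0)
Q(O, N) = 11*O/3 (Q(O, N) = ((1/3)*11 + (N - N))*O = (11/3 + 0)*O = 11*O/3)
sqrt(152980 + Q(n(23, -9), -176)) = sqrt(152980 + (11/3)*0) = sqrt(152980 + 0) = sqrt(152980) = 2*sqrt(38245)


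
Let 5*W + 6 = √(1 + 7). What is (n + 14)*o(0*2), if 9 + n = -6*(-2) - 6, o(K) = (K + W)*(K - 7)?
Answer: 462/5 - 154*√2/5 ≈ 48.842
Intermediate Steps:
W = -6/5 + 2*√2/5 (W = -6/5 + √(1 + 7)/5 = -6/5 + √8/5 = -6/5 + (2*√2)/5 = -6/5 + 2*√2/5 ≈ -0.63431)
o(K) = (-7 + K)*(-6/5 + K + 2*√2/5) (o(K) = (K + (-6/5 + 2*√2/5))*(K - 7) = (-6/5 + K + 2*√2/5)*(-7 + K) = (-7 + K)*(-6/5 + K + 2*√2/5))
n = -3 (n = -9 + (-6*(-2) - 6) = -9 + (12 - 6) = -9 + 6 = -3)
(n + 14)*o(0*2) = (-3 + 14)*(42/5 + (0*2)² - 0*2 - 14*√2/5 + 2*(0*2)*√2/5) = 11*(42/5 + 0² - 41/5*0 - 14*√2/5 + (⅖)*0*√2) = 11*(42/5 + 0 + 0 - 14*√2/5 + 0) = 11*(42/5 - 14*√2/5) = 462/5 - 154*√2/5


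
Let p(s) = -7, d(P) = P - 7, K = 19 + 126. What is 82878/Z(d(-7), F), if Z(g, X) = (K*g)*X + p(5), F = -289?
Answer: 4362/30877 ≈ 0.14127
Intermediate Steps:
K = 145
d(P) = -7 + P
Z(g, X) = -7 + 145*X*g (Z(g, X) = (145*g)*X - 7 = 145*X*g - 7 = -7 + 145*X*g)
82878/Z(d(-7), F) = 82878/(-7 + 145*(-289)*(-7 - 7)) = 82878/(-7 + 145*(-289)*(-14)) = 82878/(-7 + 586670) = 82878/586663 = 82878*(1/586663) = 4362/30877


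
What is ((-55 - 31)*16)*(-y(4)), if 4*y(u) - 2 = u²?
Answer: 6192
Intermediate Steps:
y(u) = ½ + u²/4
((-55 - 31)*16)*(-y(4)) = ((-55 - 31)*16)*(-(½ + (¼)*4²)) = (-86*16)*(-(½ + (¼)*16)) = -(-1376)*(½ + 4) = -(-1376)*9/2 = -1376*(-9/2) = 6192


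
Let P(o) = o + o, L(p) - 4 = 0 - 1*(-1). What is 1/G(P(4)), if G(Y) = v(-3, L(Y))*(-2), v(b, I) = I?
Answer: -⅒ ≈ -0.10000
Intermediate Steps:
L(p) = 5 (L(p) = 4 + (0 - 1*(-1)) = 4 + (0 + 1) = 4 + 1 = 5)
P(o) = 2*o
G(Y) = -10 (G(Y) = 5*(-2) = -10)
1/G(P(4)) = 1/(-10) = -⅒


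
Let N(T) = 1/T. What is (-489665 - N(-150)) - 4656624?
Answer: -771943349/150 ≈ -5.1463e+6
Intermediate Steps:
(-489665 - N(-150)) - 4656624 = (-489665 - 1/(-150)) - 4656624 = (-489665 - 1*(-1/150)) - 4656624 = (-489665 + 1/150) - 4656624 = -73449749/150 - 4656624 = -771943349/150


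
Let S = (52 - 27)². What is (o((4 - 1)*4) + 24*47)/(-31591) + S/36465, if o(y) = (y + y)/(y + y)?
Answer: -4284922/230393163 ≈ -0.018598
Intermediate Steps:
o(y) = 1 (o(y) = (2*y)/((2*y)) = (2*y)*(1/(2*y)) = 1)
S = 625 (S = 25² = 625)
(o((4 - 1)*4) + 24*47)/(-31591) + S/36465 = (1 + 24*47)/(-31591) + 625/36465 = (1 + 1128)*(-1/31591) + 625*(1/36465) = 1129*(-1/31591) + 125/7293 = -1129/31591 + 125/7293 = -4284922/230393163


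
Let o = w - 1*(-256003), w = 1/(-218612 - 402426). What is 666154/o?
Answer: 413706947852/158987591113 ≈ 2.6021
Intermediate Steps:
w = -1/621038 (w = 1/(-621038) = -1/621038 ≈ -1.6102e-6)
o = 158987591113/621038 (o = -1/621038 - 1*(-256003) = -1/621038 + 256003 = 158987591113/621038 ≈ 2.5600e+5)
666154/o = 666154/(158987591113/621038) = 666154*(621038/158987591113) = 413706947852/158987591113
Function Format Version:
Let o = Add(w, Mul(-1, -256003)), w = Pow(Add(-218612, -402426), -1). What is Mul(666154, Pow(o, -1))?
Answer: Rational(413706947852, 158987591113) ≈ 2.6021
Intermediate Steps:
w = Rational(-1, 621038) (w = Pow(-621038, -1) = Rational(-1, 621038) ≈ -1.6102e-6)
o = Rational(158987591113, 621038) (o = Add(Rational(-1, 621038), Mul(-1, -256003)) = Add(Rational(-1, 621038), 256003) = Rational(158987591113, 621038) ≈ 2.5600e+5)
Mul(666154, Pow(o, -1)) = Mul(666154, Pow(Rational(158987591113, 621038), -1)) = Mul(666154, Rational(621038, 158987591113)) = Rational(413706947852, 158987591113)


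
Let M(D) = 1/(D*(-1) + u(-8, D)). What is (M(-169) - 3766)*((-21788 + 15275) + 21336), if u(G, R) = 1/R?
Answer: -531438104331/9520 ≈ -5.5823e+7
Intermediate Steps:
M(D) = 1/(1/D - D) (M(D) = 1/(D*(-1) + 1/D) = 1/(-D + 1/D) = 1/(1/D - D))
(M(-169) - 3766)*((-21788 + 15275) + 21336) = (-1*(-169)/(-1 + (-169)²) - 3766)*((-21788 + 15275) + 21336) = (-1*(-169)/(-1 + 28561) - 3766)*(-6513 + 21336) = (-1*(-169)/28560 - 3766)*14823 = (-1*(-169)*1/28560 - 3766)*14823 = (169/28560 - 3766)*14823 = -107556791/28560*14823 = -531438104331/9520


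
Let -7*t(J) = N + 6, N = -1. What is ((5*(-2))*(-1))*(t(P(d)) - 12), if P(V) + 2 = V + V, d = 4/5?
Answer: -890/7 ≈ -127.14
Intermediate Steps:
d = 4/5 (d = 4*(1/5) = 4/5 ≈ 0.80000)
P(V) = -2 + 2*V (P(V) = -2 + (V + V) = -2 + 2*V)
t(J) = -5/7 (t(J) = -(-1 + 6)/7 = -1/7*5 = -5/7)
((5*(-2))*(-1))*(t(P(d)) - 12) = ((5*(-2))*(-1))*(-5/7 - 12) = -10*(-1)*(-89/7) = 10*(-89/7) = -890/7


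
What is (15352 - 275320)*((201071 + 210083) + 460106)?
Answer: -226499719680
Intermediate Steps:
(15352 - 275320)*((201071 + 210083) + 460106) = -259968*(411154 + 460106) = -259968*871260 = -226499719680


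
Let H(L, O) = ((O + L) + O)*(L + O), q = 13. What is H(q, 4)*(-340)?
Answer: -121380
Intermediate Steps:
H(L, O) = (L + O)*(L + 2*O) (H(L, O) = ((L + O) + O)*(L + O) = (L + 2*O)*(L + O) = (L + O)*(L + 2*O))
H(q, 4)*(-340) = (13² + 2*4² + 3*13*4)*(-340) = (169 + 2*16 + 156)*(-340) = (169 + 32 + 156)*(-340) = 357*(-340) = -121380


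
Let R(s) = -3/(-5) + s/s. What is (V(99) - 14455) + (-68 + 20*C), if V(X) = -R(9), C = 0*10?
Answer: -72623/5 ≈ -14525.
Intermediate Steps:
C = 0
R(s) = 8/5 (R(s) = -3*(-⅕) + 1 = ⅗ + 1 = 8/5)
V(X) = -8/5 (V(X) = -1*8/5 = -8/5)
(V(99) - 14455) + (-68 + 20*C) = (-8/5 - 14455) + (-68 + 20*0) = -72283/5 + (-68 + 0) = -72283/5 - 68 = -72623/5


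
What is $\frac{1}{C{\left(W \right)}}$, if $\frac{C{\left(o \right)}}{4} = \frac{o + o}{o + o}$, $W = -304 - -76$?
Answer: $\frac{1}{4} \approx 0.25$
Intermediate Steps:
$W = -228$ ($W = -304 + 76 = -228$)
$C{\left(o \right)} = 4$ ($C{\left(o \right)} = 4 \frac{o + o}{o + o} = 4 \frac{2 o}{2 o} = 4 \cdot 2 o \frac{1}{2 o} = 4 \cdot 1 = 4$)
$\frac{1}{C{\left(W \right)}} = \frac{1}{4}$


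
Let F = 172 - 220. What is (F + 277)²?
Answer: 52441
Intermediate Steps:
F = -48
(F + 277)² = (-48 + 277)² = 229² = 52441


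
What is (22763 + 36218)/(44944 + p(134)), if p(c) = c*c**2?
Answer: 58981/2451048 ≈ 0.024064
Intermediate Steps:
p(c) = c**3
(22763 + 36218)/(44944 + p(134)) = (22763 + 36218)/(44944 + 134**3) = 58981/(44944 + 2406104) = 58981/2451048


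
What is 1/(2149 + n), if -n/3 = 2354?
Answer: -1/4913 ≈ -0.00020354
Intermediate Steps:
n = -7062 (n = -3*2354 = -7062)
1/(2149 + n) = 1/(2149 - 7062) = 1/(-4913) = -1/4913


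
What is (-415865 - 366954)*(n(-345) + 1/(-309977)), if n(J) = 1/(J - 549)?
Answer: 243355725349/277119438 ≈ 878.16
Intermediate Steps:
n(J) = 1/(-549 + J)
(-415865 - 366954)*(n(-345) + 1/(-309977)) = (-415865 - 366954)*(1/(-549 - 345) + 1/(-309977)) = -782819*(1/(-894) - 1/309977) = -782819*(-1/894 - 1/309977) = -782819*(-310871/277119438) = 243355725349/277119438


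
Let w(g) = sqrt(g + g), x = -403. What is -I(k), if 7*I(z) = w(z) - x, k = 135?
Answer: -403/7 - 3*sqrt(30)/7 ≈ -59.919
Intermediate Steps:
w(g) = sqrt(2)*sqrt(g) (w(g) = sqrt(2*g) = sqrt(2)*sqrt(g))
I(z) = 403/7 + sqrt(2)*sqrt(z)/7 (I(z) = (sqrt(2)*sqrt(z) - 1*(-403))/7 = (sqrt(2)*sqrt(z) + 403)/7 = (403 + sqrt(2)*sqrt(z))/7 = 403/7 + sqrt(2)*sqrt(z)/7)
-I(k) = -(403/7 + sqrt(2)*sqrt(135)/7) = -(403/7 + sqrt(2)*(3*sqrt(15))/7) = -(403/7 + 3*sqrt(30)/7) = -403/7 - 3*sqrt(30)/7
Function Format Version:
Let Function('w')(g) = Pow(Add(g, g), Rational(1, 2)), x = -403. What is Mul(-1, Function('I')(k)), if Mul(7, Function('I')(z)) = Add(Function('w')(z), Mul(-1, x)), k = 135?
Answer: Add(Rational(-403, 7), Mul(Rational(-3, 7), Pow(30, Rational(1, 2)))) ≈ -59.919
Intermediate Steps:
Function('w')(g) = Mul(Pow(2, Rational(1, 2)), Pow(g, Rational(1, 2))) (Function('w')(g) = Pow(Mul(2, g), Rational(1, 2)) = Mul(Pow(2, Rational(1, 2)), Pow(g, Rational(1, 2))))
Function('I')(z) = Add(Rational(403, 7), Mul(Rational(1, 7), Pow(2, Rational(1, 2)), Pow(z, Rational(1, 2)))) (Function('I')(z) = Mul(Rational(1, 7), Add(Mul(Pow(2, Rational(1, 2)), Pow(z, Rational(1, 2))), Mul(-1, -403))) = Mul(Rational(1, 7), Add(Mul(Pow(2, Rational(1, 2)), Pow(z, Rational(1, 2))), 403)) = Mul(Rational(1, 7), Add(403, Mul(Pow(2, Rational(1, 2)), Pow(z, Rational(1, 2))))) = Add(Rational(403, 7), Mul(Rational(1, 7), Pow(2, Rational(1, 2)), Pow(z, Rational(1, 2)))))
Mul(-1, Function('I')(k)) = Mul(-1, Add(Rational(403, 7), Mul(Rational(1, 7), Pow(2, Rational(1, 2)), Pow(135, Rational(1, 2))))) = Mul(-1, Add(Rational(403, 7), Mul(Rational(1, 7), Pow(2, Rational(1, 2)), Mul(3, Pow(15, Rational(1, 2)))))) = Mul(-1, Add(Rational(403, 7), Mul(Rational(3, 7), Pow(30, Rational(1, 2))))) = Add(Rational(-403, 7), Mul(Rational(-3, 7), Pow(30, Rational(1, 2))))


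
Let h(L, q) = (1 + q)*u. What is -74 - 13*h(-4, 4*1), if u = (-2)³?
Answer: 446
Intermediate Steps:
u = -8
h(L, q) = -8 - 8*q (h(L, q) = (1 + q)*(-8) = -8 - 8*q)
-74 - 13*h(-4, 4*1) = -74 - 13*(-8 - 32) = -74 - 13*(-40) = -74 + 520 = 446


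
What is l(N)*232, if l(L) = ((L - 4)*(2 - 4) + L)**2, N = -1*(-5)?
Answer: 2088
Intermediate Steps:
N = 5
l(L) = (8 - L)**2 (l(L) = ((-4 + L)*(-2) + L)**2 = ((8 - 2*L) + L)**2 = (8 - L)**2)
l(N)*232 = (-8 + 5)**2*232 = (-3)**2*232 = 9*232 = 2088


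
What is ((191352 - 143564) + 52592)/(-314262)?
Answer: -16730/52377 ≈ -0.31942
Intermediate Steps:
((191352 - 143564) + 52592)/(-314262) = (47788 + 52592)*(-1/314262) = 100380*(-1/314262) = -16730/52377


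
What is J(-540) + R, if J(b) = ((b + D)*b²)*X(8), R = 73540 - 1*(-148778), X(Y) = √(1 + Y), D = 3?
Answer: -469545282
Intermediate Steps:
R = 222318 (R = 73540 + 148778 = 222318)
J(b) = 3*b²*(3 + b) (J(b) = ((b + 3)*b²)*√(1 + 8) = ((3 + b)*b²)*√9 = (b²*(3 + b))*3 = 3*b²*(3 + b))
J(-540) + R = 3*(-540)²*(3 - 540) + 222318 = 3*291600*(-537) + 222318 = -469767600 + 222318 = -469545282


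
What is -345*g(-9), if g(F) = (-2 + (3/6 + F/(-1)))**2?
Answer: -77625/4 ≈ -19406.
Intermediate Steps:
g(F) = (-3/2 - F)**2 (g(F) = (-2 + (3*(1/6) + F*(-1)))**2 = (-2 + (1/2 - F))**2 = (-3/2 - F)**2)
-345*g(-9) = -345*(3 + 2*(-9))**2/4 = -345*(3 - 18)**2/4 = -345*(-15)**2/4 = -345*225/4 = -77625/4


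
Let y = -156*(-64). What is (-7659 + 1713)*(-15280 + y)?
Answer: 31490016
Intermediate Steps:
y = 9984
(-7659 + 1713)*(-15280 + y) = (-7659 + 1713)*(-15280 + 9984) = -5946*(-5296) = 31490016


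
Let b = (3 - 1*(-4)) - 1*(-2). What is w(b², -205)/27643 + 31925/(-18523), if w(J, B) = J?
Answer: -881002412/512031289 ≈ -1.7206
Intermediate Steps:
b = 9 (b = (3 + 4) + 2 = 7 + 2 = 9)
w(b², -205)/27643 + 31925/(-18523) = 9²/27643 + 31925/(-18523) = 81*(1/27643) + 31925*(-1/18523) = 81/27643 - 31925/18523 = -881002412/512031289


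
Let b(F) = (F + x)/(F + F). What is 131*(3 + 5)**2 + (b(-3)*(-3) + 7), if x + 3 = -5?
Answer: 16771/2 ≈ 8385.5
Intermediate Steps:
x = -8 (x = -3 - 5 = -8)
b(F) = (-8 + F)/(2*F) (b(F) = (F - 8)/(F + F) = (-8 + F)/((2*F)) = (-8 + F)*(1/(2*F)) = (-8 + F)/(2*F))
131*(3 + 5)**2 + (b(-3)*(-3) + 7) = 131*(3 + 5)**2 + (((1/2)*(-8 - 3)/(-3))*(-3) + 7) = 131*8**2 + (((1/2)*(-1/3)*(-11))*(-3) + 7) = 131*64 + ((11/6)*(-3) + 7) = 8384 + (-11/2 + 7) = 8384 + 3/2 = 16771/2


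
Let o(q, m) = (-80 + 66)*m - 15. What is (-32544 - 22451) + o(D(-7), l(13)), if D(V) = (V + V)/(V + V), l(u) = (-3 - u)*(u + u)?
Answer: -49186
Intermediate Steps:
l(u) = 2*u*(-3 - u) (l(u) = (-3 - u)*(2*u) = 2*u*(-3 - u))
D(V) = 1 (D(V) = (2*V)/((2*V)) = (2*V)*(1/(2*V)) = 1)
o(q, m) = -15 - 14*m (o(q, m) = -14*m - 15 = -15 - 14*m)
(-32544 - 22451) + o(D(-7), l(13)) = (-32544 - 22451) + (-15 - (-28)*13*(3 + 13)) = -54995 + (-15 - (-28)*13*16) = -54995 + (-15 - 14*(-416)) = -54995 + (-15 + 5824) = -54995 + 5809 = -49186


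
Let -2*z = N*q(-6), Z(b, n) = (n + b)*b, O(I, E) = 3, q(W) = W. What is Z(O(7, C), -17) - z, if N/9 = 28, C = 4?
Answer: -798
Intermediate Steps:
N = 252 (N = 9*28 = 252)
Z(b, n) = b*(b + n) (Z(b, n) = (b + n)*b = b*(b + n))
z = 756 (z = -126*(-6) = -½*(-1512) = 756)
Z(O(7, C), -17) - z = 3*(3 - 17) - 1*756 = 3*(-14) - 756 = -42 - 756 = -798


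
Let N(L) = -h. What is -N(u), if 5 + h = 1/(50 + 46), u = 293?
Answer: -479/96 ≈ -4.9896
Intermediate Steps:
h = -479/96 (h = -5 + 1/(50 + 46) = -5 + 1/96 = -479/96 ≈ -4.9896)
N(L) = 479/96 (N(L) = -1*(-479/96) = 479/96)
-N(u) = -1*479/96 = -479/96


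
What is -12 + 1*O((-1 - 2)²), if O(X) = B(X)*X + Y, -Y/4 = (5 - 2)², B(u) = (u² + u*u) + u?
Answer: 1491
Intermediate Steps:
B(u) = u + 2*u² (B(u) = (u² + u²) + u = 2*u² + u = u + 2*u²)
Y = -36 (Y = -4*(5 - 2)² = -4*3² = -4*9 = -36)
O(X) = -36 + X²*(1 + 2*X) (O(X) = (X*(1 + 2*X))*X - 36 = X²*(1 + 2*X) - 36 = -36 + X²*(1 + 2*X))
-12 + 1*O((-1 - 2)²) = -12 + 1*(-36 + ((-1 - 2)²)²*(1 + 2*(-1 - 2)²)) = -12 + 1*(-36 + ((-3)²)²*(1 + 2*(-3)²)) = -12 + 1*(-36 + 9²*(1 + 2*9)) = -12 + 1*(-36 + 81*(1 + 18)) = -12 + 1*(-36 + 81*19) = -12 + 1*(-36 + 1539) = -12 + 1*1503 = -12 + 1503 = 1491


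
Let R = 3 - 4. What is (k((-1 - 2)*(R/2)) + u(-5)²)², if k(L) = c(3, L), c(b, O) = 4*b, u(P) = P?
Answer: 1369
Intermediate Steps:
R = -1
k(L) = 12 (k(L) = 4*3 = 12)
(k((-1 - 2)*(R/2)) + u(-5)²)² = (12 + (-5)²)² = (12 + 25)² = 37² = 1369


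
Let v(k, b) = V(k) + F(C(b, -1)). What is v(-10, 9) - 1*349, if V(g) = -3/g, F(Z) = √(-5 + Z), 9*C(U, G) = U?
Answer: -3487/10 + 2*I ≈ -348.7 + 2.0*I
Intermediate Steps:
C(U, G) = U/9
v(k, b) = √(-5 + b/9) - 3/k (v(k, b) = -3/k + √(-5 + b/9) = √(-5 + b/9) - 3/k)
v(-10, 9) - 1*349 = (-3/(-10) + √(-45 + 9)/3) - 1*349 = (-3*(-⅒) + √(-36)/3) - 349 = (3/10 + (6*I)/3) - 349 = (3/10 + 2*I) - 349 = -3487/10 + 2*I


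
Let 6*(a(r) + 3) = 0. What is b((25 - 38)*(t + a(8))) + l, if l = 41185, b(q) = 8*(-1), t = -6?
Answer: 41177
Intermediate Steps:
a(r) = -3 (a(r) = -3 + (⅙)*0 = -3 + 0 = -3)
b(q) = -8
b((25 - 38)*(t + a(8))) + l = -8 + 41185 = 41177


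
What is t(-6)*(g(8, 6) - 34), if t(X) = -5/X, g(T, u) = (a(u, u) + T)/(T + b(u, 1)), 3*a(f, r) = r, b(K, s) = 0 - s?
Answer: -190/7 ≈ -27.143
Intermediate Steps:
b(K, s) = -s
a(f, r) = r/3
g(T, u) = (T + u/3)/(-1 + T) (g(T, u) = (u/3 + T)/(T - 1*1) = (T + u/3)/(T - 1) = (T + u/3)/(-1 + T))
t(-6)*(g(8, 6) - 34) = (-5/(-6))*((8 + (1/3)*6)/(-1 + 8) - 34) = (-5*(-1/6))*((8 + 2)/7 - 34) = 5*((1/7)*10 - 34)/6 = 5*(10/7 - 34)/6 = (5/6)*(-228/7) = -190/7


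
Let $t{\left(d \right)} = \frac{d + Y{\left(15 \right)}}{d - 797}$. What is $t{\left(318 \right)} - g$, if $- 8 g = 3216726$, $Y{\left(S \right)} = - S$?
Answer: $\frac{770404665}{1916} \approx 4.0209 \cdot 10^{5}$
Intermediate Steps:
$g = - \frac{1608363}{4}$ ($g = \left(- \frac{1}{8}\right) 3216726 = - \frac{1608363}{4} \approx -4.0209 \cdot 10^{5}$)
$t{\left(d \right)} = \frac{-15 + d}{-797 + d}$ ($t{\left(d \right)} = \frac{d - 15}{d - 797} = \frac{d - 15}{-797 + d} = \frac{-15 + d}{-797 + d}$)
$t{\left(318 \right)} - g = \frac{-15 + 318}{-797 + 318} - - \frac{1608363}{4} = \frac{1}{-479} \cdot 303 + \frac{1608363}{4} = \left(- \frac{1}{479}\right) 303 + \frac{1608363}{4} = - \frac{303}{479} + \frac{1608363}{4} = \frac{770404665}{1916}$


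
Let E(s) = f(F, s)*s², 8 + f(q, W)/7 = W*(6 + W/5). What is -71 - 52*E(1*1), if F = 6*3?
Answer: 2921/5 ≈ 584.20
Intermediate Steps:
F = 18
f(q, W) = -56 + 7*W*(6 + W/5) (f(q, W) = -56 + 7*(W*(6 + W/5)) = -56 + 7*W*(6 + W/5))
E(s) = s²*(-56 + 42*s + 7*s²/5) (E(s) = (-56 + 42*s + 7*s²/5)*s² = s²*(-56 + 42*s + 7*s²/5))
-71 - 52*E(1*1) = -71 - 364*(1*1)²*(-40 + (1*1)² + 30*(1*1))/5 = -71 - 364*1²*(-40 + 1² + 30*1)/5 = -71 - 364*(-40 + 1 + 30)/5 = -71 - 364*(-9)/5 = -71 - 52*(-63/5) = -71 + 3276/5 = 2921/5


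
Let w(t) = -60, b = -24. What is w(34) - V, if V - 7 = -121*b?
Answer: -2971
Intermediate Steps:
V = 2911 (V = 7 - 121*(-24) = 7 + 2904 = 2911)
w(34) - V = -60 - 1*2911 = -60 - 2911 = -2971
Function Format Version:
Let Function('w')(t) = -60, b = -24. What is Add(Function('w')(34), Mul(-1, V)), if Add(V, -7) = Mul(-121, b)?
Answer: -2971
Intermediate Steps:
V = 2911 (V = Add(7, Mul(-121, -24)) = Add(7, 2904) = 2911)
Add(Function('w')(34), Mul(-1, V)) = Add(-60, Mul(-1, 2911)) = Add(-60, -2911) = -2971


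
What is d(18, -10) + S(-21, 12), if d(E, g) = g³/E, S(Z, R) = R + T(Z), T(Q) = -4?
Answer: -428/9 ≈ -47.556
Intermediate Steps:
S(Z, R) = -4 + R (S(Z, R) = R - 4 = -4 + R)
d(E, g) = g³/E
d(18, -10) + S(-21, 12) = (-10)³/18 + (-4 + 12) = (1/18)*(-1000) + 8 = -500/9 + 8 = -428/9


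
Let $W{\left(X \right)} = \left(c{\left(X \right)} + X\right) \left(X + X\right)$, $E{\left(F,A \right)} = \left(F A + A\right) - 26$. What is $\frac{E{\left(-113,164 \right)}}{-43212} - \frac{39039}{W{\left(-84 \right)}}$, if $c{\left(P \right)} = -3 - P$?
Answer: $- \frac{2219157}{28808} \approx -77.033$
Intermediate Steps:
$E{\left(F,A \right)} = -26 + A + A F$ ($E{\left(F,A \right)} = \left(A F + A\right) - 26 = \left(A + A F\right) - 26 = -26 + A + A F$)
$W{\left(X \right)} = - 6 X$ ($W{\left(X \right)} = \left(\left(-3 - X\right) + X\right) \left(X + X\right) = - 3 \cdot 2 X = - 6 X$)
$\frac{E{\left(-113,164 \right)}}{-43212} - \frac{39039}{W{\left(-84 \right)}} = \frac{-26 + 164 + 164 \left(-113\right)}{-43212} - \frac{39039}{\left(-6\right) \left(-84\right)} = \left(-26 + 164 - 18532\right) \left(- \frac{1}{43212}\right) - \frac{39039}{504} = \left(-18394\right) \left(- \frac{1}{43212}\right) - \frac{1859}{24} = \frac{9197}{21606} - \frac{1859}{24} = - \frac{2219157}{28808}$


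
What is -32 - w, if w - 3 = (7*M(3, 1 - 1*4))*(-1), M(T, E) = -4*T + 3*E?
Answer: -182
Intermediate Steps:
w = 150 (w = 3 + (7*(-4*3 + 3*(1 - 1*4)))*(-1) = 3 + (7*(-12 + 3*(1 - 4)))*(-1) = 3 + (7*(-12 + 3*(-3)))*(-1) = 3 + (7*(-12 - 9))*(-1) = 3 + (7*(-21))*(-1) = 3 - 147*(-1) = 3 + 147 = 150)
-32 - w = -32 - 1*150 = -32 - 150 = -182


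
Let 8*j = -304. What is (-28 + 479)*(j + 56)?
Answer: 8118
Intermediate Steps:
j = -38 (j = (⅛)*(-304) = -38)
(-28 + 479)*(j + 56) = (-28 + 479)*(-38 + 56) = 451*18 = 8118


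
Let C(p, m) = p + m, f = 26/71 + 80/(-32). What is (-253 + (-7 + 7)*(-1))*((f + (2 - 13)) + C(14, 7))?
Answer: -282601/142 ≈ -1990.1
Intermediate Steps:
f = -303/142 (f = 26*(1/71) + 80*(-1/32) = 26/71 - 5/2 = -303/142 ≈ -2.1338)
C(p, m) = m + p
(-253 + (-7 + 7)*(-1))*((f + (2 - 13)) + C(14, 7)) = (-253 + (-7 + 7)*(-1))*((-303/142 + (2 - 13)) + (7 + 14)) = (-253 + 0*(-1))*((-303/142 - 11) + 21) = (-253 + 0)*(-1865/142 + 21) = -253*1117/142 = -282601/142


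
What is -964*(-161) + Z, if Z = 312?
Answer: 155516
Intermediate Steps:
-964*(-161) + Z = -964*(-161) + 312 = 155204 + 312 = 155516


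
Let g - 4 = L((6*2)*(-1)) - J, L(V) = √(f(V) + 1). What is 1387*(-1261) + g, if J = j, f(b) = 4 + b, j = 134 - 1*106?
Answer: -1749031 + I*√7 ≈ -1.749e+6 + 2.6458*I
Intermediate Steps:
j = 28 (j = 134 - 106 = 28)
L(V) = √(5 + V) (L(V) = √((4 + V) + 1) = √(5 + V))
J = 28
g = -24 + I*√7 (g = 4 + (√(5 + (6*2)*(-1)) - 1*28) = 4 + (√(5 + 12*(-1)) - 28) = 4 + (√(5 - 12) - 28) = 4 + (√(-7) - 28) = 4 + (I*√7 - 28) = 4 + (-28 + I*√7) = -24 + I*√7 ≈ -24.0 + 2.6458*I)
1387*(-1261) + g = 1387*(-1261) + (-24 + I*√7) = -1749007 + (-24 + I*√7) = -1749031 + I*√7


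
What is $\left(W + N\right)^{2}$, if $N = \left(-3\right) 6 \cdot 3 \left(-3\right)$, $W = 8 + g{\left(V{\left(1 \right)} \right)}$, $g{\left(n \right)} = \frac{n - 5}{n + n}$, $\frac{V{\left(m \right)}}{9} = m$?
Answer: $\frac{2347024}{81} \approx 28976.0$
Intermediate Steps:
$V{\left(m \right)} = 9 m$
$g{\left(n \right)} = \frac{-5 + n}{2 n}$
$W = \frac{74}{9}$ ($W = 8 + \frac{-5 + 9 \cdot 1}{2 \cdot 9 \cdot 1} = 8 + \frac{-5 + 9}{2 \cdot 9} = 8 + \frac{1}{2} \cdot \frac{1}{9} \cdot 4 = 8 + \frac{2}{9} = \frac{74}{9} \approx 8.2222$)
$N = 162$ ($N = \left(-18\right) 3 \left(-3\right) = \left(-54\right) \left(-3\right) = 162$)
$\left(W + N\right)^{2} = \left(\frac{74}{9} + 162\right)^{2} = \left(\frac{1532}{9}\right)^{2} = \frac{2347024}{81}$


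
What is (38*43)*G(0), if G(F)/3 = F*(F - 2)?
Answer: 0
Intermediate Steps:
G(F) = 3*F*(-2 + F) (G(F) = 3*(F*(F - 2)) = 3*(F*(-2 + F)) = 3*F*(-2 + F))
(38*43)*G(0) = (38*43)*(3*0*(-2 + 0)) = 1634*(3*0*(-2)) = 1634*0 = 0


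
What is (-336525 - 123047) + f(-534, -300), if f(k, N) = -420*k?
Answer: -235292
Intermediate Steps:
(-336525 - 123047) + f(-534, -300) = (-336525 - 123047) - 420*(-534) = -459572 + 224280 = -235292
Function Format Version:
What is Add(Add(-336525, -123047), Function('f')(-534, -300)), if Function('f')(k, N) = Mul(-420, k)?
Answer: -235292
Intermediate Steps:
Add(Add(-336525, -123047), Function('f')(-534, -300)) = Add(Add(-336525, -123047), Mul(-420, -534)) = Add(-459572, 224280) = -235292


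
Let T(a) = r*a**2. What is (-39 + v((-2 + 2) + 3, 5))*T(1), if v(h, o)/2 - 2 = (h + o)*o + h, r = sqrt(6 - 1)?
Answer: 51*sqrt(5) ≈ 114.04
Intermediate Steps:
r = sqrt(5) ≈ 2.2361
v(h, o) = 4 + 2*h + 2*o*(h + o) (v(h, o) = 4 + 2*((h + o)*o + h) = 4 + 2*(o*(h + o) + h) = 4 + 2*(h + o*(h + o)) = 4 + (2*h + 2*o*(h + o)) = 4 + 2*h + 2*o*(h + o))
T(a) = sqrt(5)*a**2
(-39 + v((-2 + 2) + 3, 5))*T(1) = (-39 + (4 + 2*((-2 + 2) + 3) + 2*5**2 + 2*((-2 + 2) + 3)*5))*(sqrt(5)*1**2) = (-39 + (4 + 2*(0 + 3) + 2*25 + 2*(0 + 3)*5))*(sqrt(5)*1) = (-39 + (4 + 2*3 + 50 + 2*3*5))*sqrt(5) = (-39 + (4 + 6 + 50 + 30))*sqrt(5) = (-39 + 90)*sqrt(5) = 51*sqrt(5)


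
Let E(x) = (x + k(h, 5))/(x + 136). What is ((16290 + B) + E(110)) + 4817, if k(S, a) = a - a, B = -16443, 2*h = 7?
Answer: 573727/123 ≈ 4664.4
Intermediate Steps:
h = 7/2 (h = (1/2)*7 = 7/2 ≈ 3.5000)
k(S, a) = 0
E(x) = x/(136 + x) (E(x) = (x + 0)/(x + 136) = x/(136 + x))
((16290 + B) + E(110)) + 4817 = ((16290 - 16443) + 110/(136 + 110)) + 4817 = (-153 + 110/246) + 4817 = (-153 + 110*(1/246)) + 4817 = (-153 + 55/123) + 4817 = -18764/123 + 4817 = 573727/123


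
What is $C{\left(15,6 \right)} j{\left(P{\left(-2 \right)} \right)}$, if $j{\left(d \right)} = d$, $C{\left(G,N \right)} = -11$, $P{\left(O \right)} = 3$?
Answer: $-33$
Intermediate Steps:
$C{\left(15,6 \right)} j{\left(P{\left(-2 \right)} \right)} = \left(-11\right) 3 = -33$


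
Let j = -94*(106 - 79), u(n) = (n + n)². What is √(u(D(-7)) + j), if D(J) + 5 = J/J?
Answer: I*√2474 ≈ 49.739*I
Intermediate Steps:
D(J) = -4 (D(J) = -5 + J/J = -5 + 1 = -4)
u(n) = 4*n² (u(n) = (2*n)² = 4*n²)
j = -2538 (j = -94*27 = -2538)
√(u(D(-7)) + j) = √(4*(-4)² - 2538) = √(4*16 - 2538) = √(64 - 2538) = √(-2474) = I*√2474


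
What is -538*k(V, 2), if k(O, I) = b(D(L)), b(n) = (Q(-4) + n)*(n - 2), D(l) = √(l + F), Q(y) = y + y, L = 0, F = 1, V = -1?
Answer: -3766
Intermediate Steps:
Q(y) = 2*y
D(l) = √(1 + l) (D(l) = √(l + 1) = √(1 + l))
b(n) = (-8 + n)*(-2 + n) (b(n) = (2*(-4) + n)*(n - 2) = (-8 + n)*(-2 + n))
k(O, I) = 7 (k(O, I) = 16 + (√(1 + 0))² - 10*√(1 + 0) = 16 + (√1)² - 10*√1 = 16 + 1² - 10*1 = 16 + 1 - 10 = 7)
-538*k(V, 2) = -538*7 = -3766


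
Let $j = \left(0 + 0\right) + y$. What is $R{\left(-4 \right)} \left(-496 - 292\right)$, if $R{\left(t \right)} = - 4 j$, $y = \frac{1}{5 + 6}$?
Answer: $\frac{3152}{11} \approx 286.55$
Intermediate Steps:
$y = \frac{1}{11} \approx 0.090909$
$j = \frac{1}{11}$ ($j = \left(0 + 0\right) + \frac{1}{11} = 0 + \frac{1}{11} = \frac{1}{11} \approx 0.090909$)
$R{\left(t \right)} = - \frac{4}{11}$ ($R{\left(t \right)} = \left(-4\right) \frac{1}{11} = - \frac{4}{11}$)
$R{\left(-4 \right)} \left(-496 - 292\right) = - \frac{4 \left(-496 - 292\right)}{11} = \left(- \frac{4}{11}\right) \left(-788\right) = \frac{3152}{11}$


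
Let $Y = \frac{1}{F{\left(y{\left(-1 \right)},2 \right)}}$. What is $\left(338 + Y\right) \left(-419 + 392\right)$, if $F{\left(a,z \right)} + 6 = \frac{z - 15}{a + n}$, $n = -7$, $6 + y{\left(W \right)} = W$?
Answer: $- \frac{647568}{71} \approx -9120.7$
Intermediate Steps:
$y{\left(W \right)} = -6 + W$
$F{\left(a,z \right)} = -6 + \frac{-15 + z}{-7 + a}$ ($F{\left(a,z \right)} = -6 + \frac{z - 15}{a - 7} = -6 + \frac{-15 + z}{-7 + a}$)
$Y = - \frac{14}{71}$ ($Y = \frac{1}{\frac{1}{-7 - 7} \left(27 + 2 - 6 \left(-6 - 1\right)\right)} = \frac{1}{\frac{1}{-7 - 7} \left(27 + 2 - -42\right)} = \frac{1}{\frac{1}{-14} \left(27 + 2 + 42\right)} = \frac{1}{\left(- \frac{1}{14}\right) 71} = \frac{1}{- \frac{71}{14}} = - \frac{14}{71} \approx -0.19718$)
$\left(338 + Y\right) \left(-419 + 392\right) = \left(338 - \frac{14}{71}\right) \left(-419 + 392\right) = \frac{23984}{71} \left(-27\right) = - \frac{647568}{71}$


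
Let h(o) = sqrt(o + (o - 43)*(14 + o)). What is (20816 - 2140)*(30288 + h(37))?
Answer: 565658688 + 18676*I*sqrt(269) ≈ 5.6566e+8 + 3.0631e+5*I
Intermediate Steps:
h(o) = sqrt(o + (-43 + o)*(14 + o))
(20816 - 2140)*(30288 + h(37)) = (20816 - 2140)*(30288 + sqrt(-602 + 37**2 - 28*37)) = 18676*(30288 + sqrt(-602 + 1369 - 1036)) = 18676*(30288 + sqrt(-269)) = 18676*(30288 + I*sqrt(269)) = 565658688 + 18676*I*sqrt(269)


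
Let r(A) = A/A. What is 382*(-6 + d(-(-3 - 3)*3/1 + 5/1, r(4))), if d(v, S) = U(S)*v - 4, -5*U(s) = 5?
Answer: -12606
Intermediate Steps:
U(s) = -1 (U(s) = -⅕*5 = -1)
r(A) = 1
d(v, S) = -4 - v (d(v, S) = -v - 4 = -4 - v)
382*(-6 + d(-(-3 - 3)*3/1 + 5/1, r(4))) = 382*(-6 + (-4 - (-(-3 - 3)*3/1 + 5/1))) = 382*(-6 + (-4 - (-(-6)*3*1 + 5*1))) = 382*(-6 + (-4 - (-1*(-18)*1 + 5))) = 382*(-6 + (-4 - (18*1 + 5))) = 382*(-6 + (-4 - (18 + 5))) = 382*(-6 + (-4 - 1*23)) = 382*(-6 + (-4 - 23)) = 382*(-6 - 27) = 382*(-33) = -12606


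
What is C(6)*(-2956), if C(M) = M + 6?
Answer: -35472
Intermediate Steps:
C(M) = 6 + M
C(6)*(-2956) = (6 + 6)*(-2956) = 12*(-2956) = -35472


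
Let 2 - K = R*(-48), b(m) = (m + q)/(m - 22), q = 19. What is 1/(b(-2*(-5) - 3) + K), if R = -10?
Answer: -15/7196 ≈ -0.0020845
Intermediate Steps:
b(m) = (19 + m)/(-22 + m) (b(m) = (m + 19)/(m - 22) = (19 + m)/(-22 + m))
K = -478 (K = 2 - (-10)*(-48) = 2 - 1*480 = 2 - 480 = -478)
1/(b(-2*(-5) - 3) + K) = 1/((19 + (-2*(-5) - 3))/(-22 + (-2*(-5) - 3)) - 478) = 1/((19 + (10 - 3))/(-22 + (10 - 3)) - 478) = 1/((19 + 7)/(-22 + 7) - 478) = 1/(26/(-15) - 478) = 1/(-1/15*26 - 478) = 1/(-26/15 - 478) = 1/(-7196/15) = -15/7196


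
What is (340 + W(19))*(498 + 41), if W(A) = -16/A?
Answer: 3473316/19 ≈ 1.8281e+5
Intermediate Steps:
(340 + W(19))*(498 + 41) = (340 - 16/19)*(498 + 41) = (340 - 16*1/19)*539 = (340 - 16/19)*539 = (6444/19)*539 = 3473316/19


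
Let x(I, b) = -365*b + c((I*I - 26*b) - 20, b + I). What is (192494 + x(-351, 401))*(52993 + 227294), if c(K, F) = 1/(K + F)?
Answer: 208356620695686/16115 ≈ 1.2929e+10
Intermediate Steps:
c(K, F) = 1/(F + K)
x(I, b) = 1/(-20 + I + I² - 25*b) - 365*b (x(I, b) = -365*b + 1/((b + I) + ((I*I - 26*b) - 20)) = -365*b + 1/((I + b) + ((I² - 26*b) - 20)) = -365*b + 1/((I + b) + (-20 + I² - 26*b)) = -365*b + 1/(-20 + I + I² - 25*b) = 1/(-20 + I + I² - 25*b) - 365*b)
(192494 + x(-351, 401))*(52993 + 227294) = (192494 + (1/(-20 - 351 + (-351)² - 25*401) - 365*401))*(52993 + 227294) = (192494 + (1/(-20 - 351 + 123201 - 10025) - 146365))*280287 = (192494 + (1/112805 - 146365))*280287 = (192494 - 16510703824/112805)*280287 = (5203581846/112805)*280287 = 208356620695686/16115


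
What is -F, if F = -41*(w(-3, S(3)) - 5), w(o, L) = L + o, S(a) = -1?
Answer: -369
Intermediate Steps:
F = 369 (F = -41*((-1 - 3) - 5) = -41*(-4 - 5) = -41*(-9) = 369)
-F = -1*369 = -369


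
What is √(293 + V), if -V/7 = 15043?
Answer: 4*I*√6563 ≈ 324.05*I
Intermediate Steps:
V = -105301 (V = -7*15043 = -105301)
√(293 + V) = √(293 - 105301) = √(-105008) = 4*I*√6563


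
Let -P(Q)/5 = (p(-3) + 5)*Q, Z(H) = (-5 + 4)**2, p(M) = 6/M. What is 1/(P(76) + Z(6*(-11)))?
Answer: -1/1139 ≈ -0.00087796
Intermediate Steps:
Z(H) = 1 (Z(H) = (-1)**2 = 1)
P(Q) = -15*Q (P(Q) = -5*(6/(-3) + 5)*Q = -5*(6*(-1/3) + 5)*Q = -5*(-2 + 5)*Q = -15*Q)
1/(P(76) + Z(6*(-11))) = 1/(-15*76 + 1) = 1/(-1140 + 1) = 1/(-1139) = -1/1139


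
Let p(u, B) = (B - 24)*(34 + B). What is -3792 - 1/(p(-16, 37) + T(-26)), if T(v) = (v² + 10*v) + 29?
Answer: -5187457/1368 ≈ -3792.0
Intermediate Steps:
T(v) = 29 + v² + 10*v
p(u, B) = (-24 + B)*(34 + B)
-3792 - 1/(p(-16, 37) + T(-26)) = -3792 - 1/((-816 + 37² + 10*37) + (29 + (-26)² + 10*(-26))) = -3792 - 1/((-816 + 1369 + 370) + (29 + 676 - 260)) = -3792 - 1/(923 + 445) = -3792 - 1/1368 = -5187457/1368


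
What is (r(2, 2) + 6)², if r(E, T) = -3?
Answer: 9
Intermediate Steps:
(r(2, 2) + 6)² = (-3 + 6)² = 3² = 9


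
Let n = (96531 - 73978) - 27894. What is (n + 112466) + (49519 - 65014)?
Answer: 91630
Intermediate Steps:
n = -5341 (n = 22553 - 27894 = -5341)
(n + 112466) + (49519 - 65014) = (-5341 + 112466) + (49519 - 65014) = 107125 - 15495 = 91630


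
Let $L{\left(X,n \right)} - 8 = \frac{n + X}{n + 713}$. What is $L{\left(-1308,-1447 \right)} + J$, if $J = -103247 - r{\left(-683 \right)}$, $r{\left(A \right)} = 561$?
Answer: $- \frac{76186445}{734} \approx -1.038 \cdot 10^{5}$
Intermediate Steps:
$L{\left(X,n \right)} = 8 + \frac{X + n}{713 + n}$ ($L{\left(X,n \right)} = 8 + \frac{n + X}{n + 713} = 8 + \frac{X + n}{713 + n}$)
$J = -103808$ ($J = -103247 - 561 = -103808$)
$L{\left(-1308,-1447 \right)} + J = \frac{5704 - 1308 + 9 \left(-1447\right)}{713 - 1447} - 103808 = \frac{5704 - 1308 - 13023}{-734} - 103808 = \left(- \frac{1}{734}\right) \left(-8627\right) - 103808 = \frac{8627}{734} - 103808 = - \frac{76186445}{734}$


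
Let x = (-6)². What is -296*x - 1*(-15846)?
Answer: 5190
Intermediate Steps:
x = 36
-296*x - 1*(-15846) = -296*36 - 1*(-15846) = -10656 + 15846 = 5190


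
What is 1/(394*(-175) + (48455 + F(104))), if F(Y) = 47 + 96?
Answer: -1/20352 ≈ -4.9135e-5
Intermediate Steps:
F(Y) = 143
1/(394*(-175) + (48455 + F(104))) = 1/(394*(-175) + (48455 + 143)) = 1/(-68950 + 48598) = 1/(-20352) = -1/20352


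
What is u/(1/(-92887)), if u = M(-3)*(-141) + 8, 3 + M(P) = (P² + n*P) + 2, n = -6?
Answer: 339780646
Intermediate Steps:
M(P) = -1 + P² - 6*P (M(P) = -3 + ((P² - 6*P) + 2) = -3 + (2 + P² - 6*P) = -1 + P² - 6*P)
u = -3658 (u = (-1 + (-3)² - 6*(-3))*(-141) + 8 = (-1 + 9 + 18)*(-141) + 8 = 26*(-141) + 8 = -3666 + 8 = -3658)
u/(1/(-92887)) = -3658/(1/(-92887)) = -3658/(-1/92887) = -3658*(-92887) = 339780646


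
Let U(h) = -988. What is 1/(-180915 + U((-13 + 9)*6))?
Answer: -1/181903 ≈ -5.4974e-6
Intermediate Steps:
1/(-180915 + U((-13 + 9)*6)) = 1/(-180915 - 988) = 1/(-181903) = -1/181903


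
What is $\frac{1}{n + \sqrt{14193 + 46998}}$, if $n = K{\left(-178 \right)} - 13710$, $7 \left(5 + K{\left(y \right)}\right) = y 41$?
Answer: $- \frac{723121}{10668511450} - \frac{147 \sqrt{6799}}{10668511450} \approx -6.8917 \cdot 10^{-5}$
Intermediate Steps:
$K{\left(y \right)} = -5 + \frac{41 y}{7}$ ($K{\left(y \right)} = -5 + \frac{y 41}{7} = -5 + \frac{41 y}{7}$)
$n = - \frac{103303}{7}$ ($n = \left(-5 + \frac{41}{7} \left(-178\right)\right) - 13710 = \left(-5 - \frac{7298}{7}\right) - 13710 = - \frac{7333}{7} - 13710 = - \frac{103303}{7} \approx -14758.0$)
$\frac{1}{n + \sqrt{14193 + 46998}} = \frac{1}{- \frac{103303}{7} + \sqrt{14193 + 46998}} = \frac{1}{- \frac{103303}{7} + \sqrt{61191}} = \frac{1}{- \frac{103303}{7} + 3 \sqrt{6799}}$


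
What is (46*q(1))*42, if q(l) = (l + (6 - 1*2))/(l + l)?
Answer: 4830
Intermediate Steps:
q(l) = (4 + l)/(2*l) (q(l) = (l + (6 - 2))/((2*l)) = (l + 4)*(1/(2*l)) = (4 + l)*(1/(2*l)) = (4 + l)/(2*l))
(46*q(1))*42 = (46*((½)*(4 + 1)/1))*42 = (46*((½)*1*5))*42 = (46*(5/2))*42 = 115*42 = 4830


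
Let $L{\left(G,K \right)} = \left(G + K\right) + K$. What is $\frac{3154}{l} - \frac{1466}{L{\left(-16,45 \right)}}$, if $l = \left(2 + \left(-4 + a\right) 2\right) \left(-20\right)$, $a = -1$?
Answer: $- \frac{291}{2960} \approx -0.098311$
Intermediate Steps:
$L{\left(G,K \right)} = G + 2 K$
$l = 160$ ($l = \left(2 + \left(-4 - 1\right) 2\right) \left(-20\right) = \left(2 - 10\right) \left(-20\right) = \left(-8\right) \left(-20\right) = 160$)
$\frac{3154}{l} - \frac{1466}{L{\left(-16,45 \right)}} = \frac{3154}{160} - \frac{1466}{-16 + 2 \cdot 45} = 3154 \cdot \frac{1}{160} - \frac{1466}{-16 + 90} = \frac{1577}{80} - \frac{1466}{74} = \frac{1577}{80} - \frac{733}{37} = - \frac{291}{2960}$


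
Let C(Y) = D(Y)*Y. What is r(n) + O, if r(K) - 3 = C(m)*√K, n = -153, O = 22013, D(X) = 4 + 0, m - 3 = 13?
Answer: 22016 + 192*I*√17 ≈ 22016.0 + 791.64*I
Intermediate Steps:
m = 16 (m = 3 + 13 = 16)
D(X) = 4
C(Y) = 4*Y
r(K) = 3 + 64*√K (r(K) = 3 + (4*16)*√K = 3 + 64*√K)
r(n) + O = (3 + 64*√(-153)) + 22013 = (3 + 64*(3*I*√17)) + 22013 = (3 + 192*I*√17) + 22013 = 22016 + 192*I*√17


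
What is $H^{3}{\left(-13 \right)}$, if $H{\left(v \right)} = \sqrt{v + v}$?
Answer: $- 26 i \sqrt{26} \approx - 132.57 i$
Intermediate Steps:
$H{\left(v \right)} = \sqrt{2} \sqrt{v}$ ($H{\left(v \right)} = \sqrt{2 v} = \sqrt{2} \sqrt{v}$)
$H^{3}{\left(-13 \right)} = \left(\sqrt{2} \sqrt{-13}\right)^{3} = \left(\sqrt{2} i \sqrt{13}\right)^{3} = \left(i \sqrt{26}\right)^{3} = - 26 i \sqrt{26}$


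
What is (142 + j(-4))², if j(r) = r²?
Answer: 24964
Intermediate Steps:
(142 + j(-4))² = (142 + (-4)²)² = (142 + 16)² = 158² = 24964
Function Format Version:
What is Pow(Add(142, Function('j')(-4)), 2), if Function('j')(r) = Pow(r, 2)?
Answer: 24964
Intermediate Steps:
Pow(Add(142, Function('j')(-4)), 2) = Pow(Add(142, Pow(-4, 2)), 2) = Pow(Add(142, 16), 2) = Pow(158, 2) = 24964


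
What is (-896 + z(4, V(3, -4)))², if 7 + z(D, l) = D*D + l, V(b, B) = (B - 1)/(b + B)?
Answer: 777924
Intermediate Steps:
V(b, B) = (-1 + B)/(B + b)
z(D, l) = -7 + l + D² (z(D, l) = -7 + (D*D + l) = -7 + (D² + l) = -7 + (l + D²) = -7 + l + D²)
(-896 + z(4, V(3, -4)))² = (-896 + (-7 + (-1 - 4)/(-4 + 3) + 4²))² = (-896 + (-7 - 5/(-1) + 16))² = (-896 + (-7 - 1*(-5) + 16))² = (-896 + (-7 + 5 + 16))² = (-896 + 14)² = (-882)² = 777924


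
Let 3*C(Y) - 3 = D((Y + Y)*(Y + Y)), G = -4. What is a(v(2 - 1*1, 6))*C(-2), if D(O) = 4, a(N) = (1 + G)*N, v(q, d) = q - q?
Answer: 0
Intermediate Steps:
v(q, d) = 0
a(N) = -3*N (a(N) = (1 - 4)*N = -3*N)
C(Y) = 7/3 (C(Y) = 1 + (⅓)*4 = 1 + 4/3 = 7/3)
a(v(2 - 1*1, 6))*C(-2) = -3*0*(7/3) = 0*(7/3) = 0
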